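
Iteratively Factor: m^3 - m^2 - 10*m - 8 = (m + 1)*(m^2 - 2*m - 8) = (m - 4)*(m + 1)*(m + 2)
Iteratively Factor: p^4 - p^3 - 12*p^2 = (p - 4)*(p^3 + 3*p^2) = p*(p - 4)*(p^2 + 3*p) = p*(p - 4)*(p + 3)*(p)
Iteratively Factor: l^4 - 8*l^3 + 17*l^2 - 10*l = (l)*(l^3 - 8*l^2 + 17*l - 10) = l*(l - 1)*(l^2 - 7*l + 10) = l*(l - 5)*(l - 1)*(l - 2)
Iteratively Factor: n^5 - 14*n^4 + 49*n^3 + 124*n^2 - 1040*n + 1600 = (n - 4)*(n^4 - 10*n^3 + 9*n^2 + 160*n - 400) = (n - 5)*(n - 4)*(n^3 - 5*n^2 - 16*n + 80) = (n - 5)*(n - 4)*(n + 4)*(n^2 - 9*n + 20) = (n - 5)*(n - 4)^2*(n + 4)*(n - 5)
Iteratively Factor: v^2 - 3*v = (v - 3)*(v)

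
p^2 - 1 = (p - 1)*(p + 1)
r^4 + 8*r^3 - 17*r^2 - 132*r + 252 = (r - 3)*(r - 2)*(r + 6)*(r + 7)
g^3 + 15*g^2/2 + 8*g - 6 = (g - 1/2)*(g + 2)*(g + 6)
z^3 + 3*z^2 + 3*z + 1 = (z + 1)^3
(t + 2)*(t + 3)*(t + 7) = t^3 + 12*t^2 + 41*t + 42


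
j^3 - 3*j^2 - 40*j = j*(j - 8)*(j + 5)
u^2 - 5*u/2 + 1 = (u - 2)*(u - 1/2)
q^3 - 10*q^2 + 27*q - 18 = (q - 6)*(q - 3)*(q - 1)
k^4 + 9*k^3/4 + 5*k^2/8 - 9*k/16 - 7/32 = (k - 1/2)*(k + 1/2)^2*(k + 7/4)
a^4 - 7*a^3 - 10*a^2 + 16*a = a*(a - 8)*(a - 1)*(a + 2)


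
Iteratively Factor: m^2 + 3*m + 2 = (m + 1)*(m + 2)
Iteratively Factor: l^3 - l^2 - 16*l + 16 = (l - 1)*(l^2 - 16) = (l - 1)*(l + 4)*(l - 4)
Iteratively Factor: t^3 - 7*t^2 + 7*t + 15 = (t - 5)*(t^2 - 2*t - 3) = (t - 5)*(t - 3)*(t + 1)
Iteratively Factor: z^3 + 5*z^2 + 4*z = (z + 4)*(z^2 + z) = (z + 1)*(z + 4)*(z)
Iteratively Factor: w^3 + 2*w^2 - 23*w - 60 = (w + 3)*(w^2 - w - 20) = (w - 5)*(w + 3)*(w + 4)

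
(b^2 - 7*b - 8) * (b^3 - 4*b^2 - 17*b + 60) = b^5 - 11*b^4 + 3*b^3 + 211*b^2 - 284*b - 480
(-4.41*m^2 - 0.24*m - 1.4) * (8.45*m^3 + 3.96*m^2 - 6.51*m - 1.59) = -37.2645*m^5 - 19.4916*m^4 + 15.9287*m^3 + 3.0303*m^2 + 9.4956*m + 2.226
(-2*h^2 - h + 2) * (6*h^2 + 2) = -12*h^4 - 6*h^3 + 8*h^2 - 2*h + 4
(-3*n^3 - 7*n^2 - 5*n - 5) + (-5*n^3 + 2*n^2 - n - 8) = -8*n^3 - 5*n^2 - 6*n - 13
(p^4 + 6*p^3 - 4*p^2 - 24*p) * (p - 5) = p^5 + p^4 - 34*p^3 - 4*p^2 + 120*p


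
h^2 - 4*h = h*(h - 4)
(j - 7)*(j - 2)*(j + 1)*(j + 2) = j^4 - 6*j^3 - 11*j^2 + 24*j + 28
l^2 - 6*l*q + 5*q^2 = (l - 5*q)*(l - q)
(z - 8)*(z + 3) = z^2 - 5*z - 24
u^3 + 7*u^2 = u^2*(u + 7)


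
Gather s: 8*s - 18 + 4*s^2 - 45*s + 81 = 4*s^2 - 37*s + 63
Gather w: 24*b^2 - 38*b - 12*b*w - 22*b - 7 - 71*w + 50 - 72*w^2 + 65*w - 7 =24*b^2 - 60*b - 72*w^2 + w*(-12*b - 6) + 36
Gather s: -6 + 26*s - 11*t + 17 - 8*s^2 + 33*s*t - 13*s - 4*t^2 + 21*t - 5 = -8*s^2 + s*(33*t + 13) - 4*t^2 + 10*t + 6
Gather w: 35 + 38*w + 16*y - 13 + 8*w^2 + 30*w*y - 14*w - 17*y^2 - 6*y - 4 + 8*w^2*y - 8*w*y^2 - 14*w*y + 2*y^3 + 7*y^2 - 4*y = w^2*(8*y + 8) + w*(-8*y^2 + 16*y + 24) + 2*y^3 - 10*y^2 + 6*y + 18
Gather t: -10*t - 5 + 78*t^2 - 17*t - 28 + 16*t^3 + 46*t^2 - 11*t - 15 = 16*t^3 + 124*t^2 - 38*t - 48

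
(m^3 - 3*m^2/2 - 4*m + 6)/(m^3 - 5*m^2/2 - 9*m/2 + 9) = (m - 2)/(m - 3)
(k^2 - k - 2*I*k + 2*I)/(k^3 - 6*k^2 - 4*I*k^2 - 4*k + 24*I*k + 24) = (k - 1)/(k^2 - 2*k*(3 + I) + 12*I)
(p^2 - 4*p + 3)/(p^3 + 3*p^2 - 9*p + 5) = (p - 3)/(p^2 + 4*p - 5)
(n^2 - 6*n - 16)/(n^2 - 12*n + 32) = (n + 2)/(n - 4)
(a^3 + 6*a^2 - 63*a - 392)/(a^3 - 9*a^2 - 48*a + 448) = (a + 7)/(a - 8)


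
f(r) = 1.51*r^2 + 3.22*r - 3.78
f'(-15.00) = -42.08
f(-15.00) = 287.67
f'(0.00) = 3.22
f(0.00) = -3.78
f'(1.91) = 8.99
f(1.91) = 7.88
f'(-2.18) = -3.36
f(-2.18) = -3.62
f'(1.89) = 8.93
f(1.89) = 7.70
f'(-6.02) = -14.96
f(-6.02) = 31.56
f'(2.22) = 9.92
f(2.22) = 10.81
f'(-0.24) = 2.50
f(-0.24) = -4.47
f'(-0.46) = 1.83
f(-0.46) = -4.94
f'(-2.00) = -2.82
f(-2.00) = -4.18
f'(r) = 3.02*r + 3.22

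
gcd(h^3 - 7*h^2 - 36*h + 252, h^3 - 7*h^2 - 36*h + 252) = h^3 - 7*h^2 - 36*h + 252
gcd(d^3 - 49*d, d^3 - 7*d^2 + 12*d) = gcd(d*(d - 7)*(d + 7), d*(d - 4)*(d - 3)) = d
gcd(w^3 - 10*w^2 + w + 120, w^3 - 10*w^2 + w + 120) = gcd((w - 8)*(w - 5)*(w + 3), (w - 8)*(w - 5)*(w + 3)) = w^3 - 10*w^2 + w + 120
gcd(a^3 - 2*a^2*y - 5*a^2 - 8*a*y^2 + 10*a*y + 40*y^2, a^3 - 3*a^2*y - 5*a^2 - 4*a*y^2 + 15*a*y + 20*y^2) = -a^2 + 4*a*y + 5*a - 20*y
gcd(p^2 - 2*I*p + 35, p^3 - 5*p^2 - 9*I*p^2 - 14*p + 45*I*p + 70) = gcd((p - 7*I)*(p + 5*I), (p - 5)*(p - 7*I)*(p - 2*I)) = p - 7*I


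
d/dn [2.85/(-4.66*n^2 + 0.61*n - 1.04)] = (26.562*n - 1.7385)/(4.66*n^2 - 0.61*n + 1.04)^2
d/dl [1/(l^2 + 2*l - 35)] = 2*(-l - 1)/(l^2 + 2*l - 35)^2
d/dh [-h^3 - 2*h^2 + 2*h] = -3*h^2 - 4*h + 2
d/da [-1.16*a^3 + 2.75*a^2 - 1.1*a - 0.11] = -3.48*a^2 + 5.5*a - 1.1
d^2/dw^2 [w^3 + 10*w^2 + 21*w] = 6*w + 20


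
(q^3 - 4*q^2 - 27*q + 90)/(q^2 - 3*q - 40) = (q^2 - 9*q + 18)/(q - 8)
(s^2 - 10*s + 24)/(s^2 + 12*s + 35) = (s^2 - 10*s + 24)/(s^2 + 12*s + 35)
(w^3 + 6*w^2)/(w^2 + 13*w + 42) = w^2/(w + 7)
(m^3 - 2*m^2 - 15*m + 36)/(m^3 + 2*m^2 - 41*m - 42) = (m^3 - 2*m^2 - 15*m + 36)/(m^3 + 2*m^2 - 41*m - 42)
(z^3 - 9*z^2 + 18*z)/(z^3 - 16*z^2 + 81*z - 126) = z/(z - 7)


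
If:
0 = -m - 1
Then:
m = -1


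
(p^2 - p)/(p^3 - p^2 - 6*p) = (1 - p)/(-p^2 + p + 6)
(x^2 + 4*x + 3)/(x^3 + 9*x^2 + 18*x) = (x + 1)/(x*(x + 6))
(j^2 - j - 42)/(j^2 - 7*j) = (j + 6)/j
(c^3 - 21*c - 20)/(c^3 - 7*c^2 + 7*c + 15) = (c + 4)/(c - 3)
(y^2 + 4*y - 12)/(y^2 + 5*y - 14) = (y + 6)/(y + 7)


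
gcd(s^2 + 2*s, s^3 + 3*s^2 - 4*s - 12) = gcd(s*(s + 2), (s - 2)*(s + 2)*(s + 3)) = s + 2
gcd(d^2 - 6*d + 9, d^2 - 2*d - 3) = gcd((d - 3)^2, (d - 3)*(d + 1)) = d - 3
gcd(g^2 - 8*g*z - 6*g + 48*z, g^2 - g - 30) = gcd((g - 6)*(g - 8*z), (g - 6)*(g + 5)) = g - 6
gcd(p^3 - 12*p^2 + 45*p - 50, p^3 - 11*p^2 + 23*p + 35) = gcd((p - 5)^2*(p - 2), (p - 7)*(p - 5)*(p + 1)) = p - 5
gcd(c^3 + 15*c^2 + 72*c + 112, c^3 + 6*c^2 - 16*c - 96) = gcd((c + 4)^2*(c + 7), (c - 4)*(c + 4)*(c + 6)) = c + 4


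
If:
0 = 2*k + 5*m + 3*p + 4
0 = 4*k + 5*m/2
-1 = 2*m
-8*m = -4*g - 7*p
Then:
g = 23/96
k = 5/16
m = -1/2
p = -17/24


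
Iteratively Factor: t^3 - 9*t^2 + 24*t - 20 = (t - 5)*(t^2 - 4*t + 4) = (t - 5)*(t - 2)*(t - 2)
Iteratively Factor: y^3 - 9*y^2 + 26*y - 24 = (y - 3)*(y^2 - 6*y + 8) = (y - 3)*(y - 2)*(y - 4)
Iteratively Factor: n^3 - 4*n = (n + 2)*(n^2 - 2*n) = n*(n + 2)*(n - 2)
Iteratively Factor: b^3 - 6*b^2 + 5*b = (b - 5)*(b^2 - b) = (b - 5)*(b - 1)*(b)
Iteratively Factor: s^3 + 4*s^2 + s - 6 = (s + 2)*(s^2 + 2*s - 3) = (s + 2)*(s + 3)*(s - 1)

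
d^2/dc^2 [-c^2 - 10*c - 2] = -2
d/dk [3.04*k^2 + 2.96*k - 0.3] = 6.08*k + 2.96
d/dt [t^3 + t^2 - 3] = t*(3*t + 2)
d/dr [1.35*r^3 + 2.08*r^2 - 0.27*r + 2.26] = 4.05*r^2 + 4.16*r - 0.27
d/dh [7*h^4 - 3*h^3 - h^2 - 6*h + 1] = 28*h^3 - 9*h^2 - 2*h - 6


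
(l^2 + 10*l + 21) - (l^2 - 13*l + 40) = 23*l - 19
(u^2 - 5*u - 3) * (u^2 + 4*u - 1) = u^4 - u^3 - 24*u^2 - 7*u + 3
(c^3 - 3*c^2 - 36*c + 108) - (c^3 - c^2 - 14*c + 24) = -2*c^2 - 22*c + 84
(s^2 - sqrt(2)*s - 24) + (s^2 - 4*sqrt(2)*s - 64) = 2*s^2 - 5*sqrt(2)*s - 88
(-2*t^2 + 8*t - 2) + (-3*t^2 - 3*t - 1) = -5*t^2 + 5*t - 3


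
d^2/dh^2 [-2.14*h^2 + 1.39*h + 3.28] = -4.28000000000000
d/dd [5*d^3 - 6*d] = 15*d^2 - 6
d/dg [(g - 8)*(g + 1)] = 2*g - 7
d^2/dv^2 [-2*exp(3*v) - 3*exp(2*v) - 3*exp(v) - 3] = (-18*exp(2*v) - 12*exp(v) - 3)*exp(v)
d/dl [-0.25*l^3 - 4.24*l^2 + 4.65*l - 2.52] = -0.75*l^2 - 8.48*l + 4.65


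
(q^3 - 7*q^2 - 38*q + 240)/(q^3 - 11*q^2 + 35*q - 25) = (q^2 - 2*q - 48)/(q^2 - 6*q + 5)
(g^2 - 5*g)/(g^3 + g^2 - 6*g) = (g - 5)/(g^2 + g - 6)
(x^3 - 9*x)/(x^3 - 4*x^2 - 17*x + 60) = x*(x + 3)/(x^2 - x - 20)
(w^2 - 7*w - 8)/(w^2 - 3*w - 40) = (w + 1)/(w + 5)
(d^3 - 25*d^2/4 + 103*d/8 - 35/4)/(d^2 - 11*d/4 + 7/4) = (d^2 - 9*d/2 + 5)/(d - 1)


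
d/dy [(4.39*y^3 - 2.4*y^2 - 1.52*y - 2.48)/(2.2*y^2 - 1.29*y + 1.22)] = (9.658*y^4 - 11.3262*y^3 + 22.5074*y^2 + 5.056*y - 5.0536)/(4.84*y^4 - 5.676*y^3 + 7.0321*y^2 - 3.1476*y + 1.4884)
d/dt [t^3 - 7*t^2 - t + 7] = 3*t^2 - 14*t - 1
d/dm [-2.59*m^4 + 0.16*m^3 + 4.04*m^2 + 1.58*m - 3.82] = -10.36*m^3 + 0.48*m^2 + 8.08*m + 1.58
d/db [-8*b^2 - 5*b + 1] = -16*b - 5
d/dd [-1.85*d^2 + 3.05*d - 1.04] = 3.05 - 3.7*d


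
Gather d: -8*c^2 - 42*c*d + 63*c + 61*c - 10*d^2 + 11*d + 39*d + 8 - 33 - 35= -8*c^2 + 124*c - 10*d^2 + d*(50 - 42*c) - 60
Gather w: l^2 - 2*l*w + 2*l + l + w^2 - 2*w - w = l^2 + 3*l + w^2 + w*(-2*l - 3)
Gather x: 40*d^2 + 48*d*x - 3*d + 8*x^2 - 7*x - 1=40*d^2 - 3*d + 8*x^2 + x*(48*d - 7) - 1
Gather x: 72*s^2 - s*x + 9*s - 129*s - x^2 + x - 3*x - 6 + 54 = 72*s^2 - 120*s - x^2 + x*(-s - 2) + 48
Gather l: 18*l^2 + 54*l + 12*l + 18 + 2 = 18*l^2 + 66*l + 20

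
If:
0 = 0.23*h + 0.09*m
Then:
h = -0.391304347826087*m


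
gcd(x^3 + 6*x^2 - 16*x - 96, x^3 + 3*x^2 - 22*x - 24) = x^2 + 2*x - 24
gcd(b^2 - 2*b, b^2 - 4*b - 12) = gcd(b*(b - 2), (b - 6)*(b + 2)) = 1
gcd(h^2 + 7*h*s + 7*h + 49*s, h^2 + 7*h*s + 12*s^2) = 1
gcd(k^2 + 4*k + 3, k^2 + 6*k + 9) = k + 3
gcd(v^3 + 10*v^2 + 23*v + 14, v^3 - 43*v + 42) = v + 7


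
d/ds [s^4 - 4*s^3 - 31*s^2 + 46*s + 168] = 4*s^3 - 12*s^2 - 62*s + 46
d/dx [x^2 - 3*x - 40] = 2*x - 3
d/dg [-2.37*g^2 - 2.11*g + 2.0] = -4.74*g - 2.11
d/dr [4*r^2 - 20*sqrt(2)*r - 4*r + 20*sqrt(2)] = 8*r - 20*sqrt(2) - 4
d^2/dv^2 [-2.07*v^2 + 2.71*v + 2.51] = -4.14000000000000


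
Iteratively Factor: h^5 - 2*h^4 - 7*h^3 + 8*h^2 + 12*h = (h - 3)*(h^4 + h^3 - 4*h^2 - 4*h) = (h - 3)*(h + 2)*(h^3 - h^2 - 2*h) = h*(h - 3)*(h + 2)*(h^2 - h - 2) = h*(h - 3)*(h + 1)*(h + 2)*(h - 2)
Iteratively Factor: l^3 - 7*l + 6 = (l - 1)*(l^2 + l - 6) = (l - 2)*(l - 1)*(l + 3)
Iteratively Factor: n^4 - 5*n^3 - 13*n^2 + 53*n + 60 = (n + 3)*(n^3 - 8*n^2 + 11*n + 20) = (n - 4)*(n + 3)*(n^2 - 4*n - 5) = (n - 4)*(n + 1)*(n + 3)*(n - 5)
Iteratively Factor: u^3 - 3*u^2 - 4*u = (u + 1)*(u^2 - 4*u) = (u - 4)*(u + 1)*(u)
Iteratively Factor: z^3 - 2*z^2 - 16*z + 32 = (z - 2)*(z^2 - 16) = (z - 4)*(z - 2)*(z + 4)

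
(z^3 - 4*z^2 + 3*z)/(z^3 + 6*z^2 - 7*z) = (z - 3)/(z + 7)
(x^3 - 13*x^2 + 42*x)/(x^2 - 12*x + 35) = x*(x - 6)/(x - 5)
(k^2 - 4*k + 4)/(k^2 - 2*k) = (k - 2)/k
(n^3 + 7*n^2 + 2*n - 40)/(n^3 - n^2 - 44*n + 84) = (n^2 + 9*n + 20)/(n^2 + n - 42)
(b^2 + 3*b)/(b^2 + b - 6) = b/(b - 2)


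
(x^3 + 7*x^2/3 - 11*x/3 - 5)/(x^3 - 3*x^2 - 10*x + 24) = (3*x^2 - 2*x - 5)/(3*(x^2 - 6*x + 8))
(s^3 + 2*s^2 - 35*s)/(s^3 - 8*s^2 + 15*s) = (s + 7)/(s - 3)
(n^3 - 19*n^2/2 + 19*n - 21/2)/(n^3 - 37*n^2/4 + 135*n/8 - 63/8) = 4*(n - 1)/(4*n - 3)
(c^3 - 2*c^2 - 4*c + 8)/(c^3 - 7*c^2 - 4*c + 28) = (c - 2)/(c - 7)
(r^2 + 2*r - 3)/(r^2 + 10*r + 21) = (r - 1)/(r + 7)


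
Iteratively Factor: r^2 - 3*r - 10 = (r - 5)*(r + 2)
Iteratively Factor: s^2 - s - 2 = (s - 2)*(s + 1)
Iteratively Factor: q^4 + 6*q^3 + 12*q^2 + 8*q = (q + 2)*(q^3 + 4*q^2 + 4*q) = (q + 2)^2*(q^2 + 2*q) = q*(q + 2)^2*(q + 2)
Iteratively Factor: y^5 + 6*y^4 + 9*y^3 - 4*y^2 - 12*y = (y + 3)*(y^4 + 3*y^3 - 4*y) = (y + 2)*(y + 3)*(y^3 + y^2 - 2*y) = (y - 1)*(y + 2)*(y + 3)*(y^2 + 2*y) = (y - 1)*(y + 2)^2*(y + 3)*(y)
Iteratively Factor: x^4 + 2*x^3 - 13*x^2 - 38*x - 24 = (x - 4)*(x^3 + 6*x^2 + 11*x + 6) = (x - 4)*(x + 1)*(x^2 + 5*x + 6) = (x - 4)*(x + 1)*(x + 2)*(x + 3)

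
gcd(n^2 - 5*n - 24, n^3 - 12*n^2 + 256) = n - 8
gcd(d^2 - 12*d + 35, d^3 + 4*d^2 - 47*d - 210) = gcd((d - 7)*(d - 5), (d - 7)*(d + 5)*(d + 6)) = d - 7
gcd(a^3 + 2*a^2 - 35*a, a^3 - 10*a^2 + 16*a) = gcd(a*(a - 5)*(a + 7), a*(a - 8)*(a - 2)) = a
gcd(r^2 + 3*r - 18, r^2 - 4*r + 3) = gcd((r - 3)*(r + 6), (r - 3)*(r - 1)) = r - 3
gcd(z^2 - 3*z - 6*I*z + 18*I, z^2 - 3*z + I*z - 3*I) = z - 3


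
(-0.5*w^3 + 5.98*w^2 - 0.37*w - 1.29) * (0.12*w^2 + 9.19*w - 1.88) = -0.06*w^5 - 3.8774*w^4 + 55.8518*w^3 - 14.7975*w^2 - 11.1595*w + 2.4252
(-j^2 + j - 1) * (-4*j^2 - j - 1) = 4*j^4 - 3*j^3 + 4*j^2 + 1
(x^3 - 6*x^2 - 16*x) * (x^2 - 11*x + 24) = x^5 - 17*x^4 + 74*x^3 + 32*x^2 - 384*x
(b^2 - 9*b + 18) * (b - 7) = b^3 - 16*b^2 + 81*b - 126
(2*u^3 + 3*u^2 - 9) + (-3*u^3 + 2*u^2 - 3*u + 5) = -u^3 + 5*u^2 - 3*u - 4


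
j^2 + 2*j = j*(j + 2)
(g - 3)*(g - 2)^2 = g^3 - 7*g^2 + 16*g - 12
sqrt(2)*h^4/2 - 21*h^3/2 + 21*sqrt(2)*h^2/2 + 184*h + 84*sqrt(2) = (h - 7*sqrt(2))*(h - 6*sqrt(2))*(h + 2*sqrt(2))*(sqrt(2)*h/2 + 1/2)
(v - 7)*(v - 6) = v^2 - 13*v + 42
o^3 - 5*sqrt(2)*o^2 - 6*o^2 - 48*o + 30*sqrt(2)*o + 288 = (o - 6)*(o - 8*sqrt(2))*(o + 3*sqrt(2))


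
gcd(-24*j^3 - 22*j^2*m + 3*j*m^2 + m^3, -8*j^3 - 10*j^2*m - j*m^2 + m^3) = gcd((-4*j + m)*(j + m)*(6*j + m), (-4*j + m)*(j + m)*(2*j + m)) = 4*j^2 + 3*j*m - m^2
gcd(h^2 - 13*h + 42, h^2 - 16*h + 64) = 1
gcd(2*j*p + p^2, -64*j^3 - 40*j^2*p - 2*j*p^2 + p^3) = 2*j + p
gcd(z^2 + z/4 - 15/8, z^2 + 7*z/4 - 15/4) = z - 5/4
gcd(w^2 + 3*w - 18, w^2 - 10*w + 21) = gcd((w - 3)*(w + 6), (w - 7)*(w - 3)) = w - 3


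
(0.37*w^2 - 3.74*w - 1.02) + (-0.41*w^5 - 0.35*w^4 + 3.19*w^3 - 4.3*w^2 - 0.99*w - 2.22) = -0.41*w^5 - 0.35*w^4 + 3.19*w^3 - 3.93*w^2 - 4.73*w - 3.24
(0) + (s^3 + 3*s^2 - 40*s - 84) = s^3 + 3*s^2 - 40*s - 84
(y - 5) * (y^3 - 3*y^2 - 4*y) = y^4 - 8*y^3 + 11*y^2 + 20*y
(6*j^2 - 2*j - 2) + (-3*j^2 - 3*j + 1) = 3*j^2 - 5*j - 1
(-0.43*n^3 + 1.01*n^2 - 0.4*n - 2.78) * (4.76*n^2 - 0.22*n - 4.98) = -2.0468*n^5 + 4.9022*n^4 + 0.0152*n^3 - 18.1746*n^2 + 2.6036*n + 13.8444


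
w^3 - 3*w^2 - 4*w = w*(w - 4)*(w + 1)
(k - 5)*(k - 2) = k^2 - 7*k + 10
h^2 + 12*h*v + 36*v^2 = (h + 6*v)^2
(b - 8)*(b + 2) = b^2 - 6*b - 16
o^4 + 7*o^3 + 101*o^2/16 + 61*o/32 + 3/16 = (o + 1/4)^2*(o + 1/2)*(o + 6)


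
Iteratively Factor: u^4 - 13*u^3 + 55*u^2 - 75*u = (u - 5)*(u^3 - 8*u^2 + 15*u) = (u - 5)^2*(u^2 - 3*u) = u*(u - 5)^2*(u - 3)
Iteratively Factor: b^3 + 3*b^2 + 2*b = (b + 1)*(b^2 + 2*b) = b*(b + 1)*(b + 2)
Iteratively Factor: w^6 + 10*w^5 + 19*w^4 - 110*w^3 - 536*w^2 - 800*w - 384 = (w + 3)*(w^5 + 7*w^4 - 2*w^3 - 104*w^2 - 224*w - 128) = (w + 3)*(w + 4)*(w^4 + 3*w^3 - 14*w^2 - 48*w - 32) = (w - 4)*(w + 3)*(w + 4)*(w^3 + 7*w^2 + 14*w + 8) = (w - 4)*(w + 2)*(w + 3)*(w + 4)*(w^2 + 5*w + 4) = (w - 4)*(w + 1)*(w + 2)*(w + 3)*(w + 4)*(w + 4)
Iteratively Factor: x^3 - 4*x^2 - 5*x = (x - 5)*(x^2 + x) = (x - 5)*(x + 1)*(x)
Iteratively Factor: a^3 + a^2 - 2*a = (a)*(a^2 + a - 2) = a*(a + 2)*(a - 1)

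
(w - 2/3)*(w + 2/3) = w^2 - 4/9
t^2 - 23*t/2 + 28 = (t - 8)*(t - 7/2)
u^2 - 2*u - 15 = (u - 5)*(u + 3)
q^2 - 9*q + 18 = (q - 6)*(q - 3)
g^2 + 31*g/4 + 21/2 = (g + 7/4)*(g + 6)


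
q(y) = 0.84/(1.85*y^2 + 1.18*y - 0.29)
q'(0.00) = -11.79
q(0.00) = -2.90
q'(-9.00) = 0.00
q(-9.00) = 0.01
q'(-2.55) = 0.09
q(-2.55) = 0.10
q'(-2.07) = 0.20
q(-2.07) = 0.16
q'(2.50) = -0.04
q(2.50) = 0.06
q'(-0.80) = 598.08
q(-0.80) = -16.80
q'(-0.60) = 7.93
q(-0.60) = -2.53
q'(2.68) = -0.04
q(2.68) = 0.05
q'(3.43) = -0.02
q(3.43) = 0.03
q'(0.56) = -3.02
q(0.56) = 0.88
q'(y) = 0.84*(-3.7*y - 1.18)/(1.85*y^2 + 1.18*y - 0.29)^2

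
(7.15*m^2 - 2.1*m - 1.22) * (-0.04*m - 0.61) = -0.286*m^3 - 4.2775*m^2 + 1.3298*m + 0.7442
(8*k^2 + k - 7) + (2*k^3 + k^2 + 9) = 2*k^3 + 9*k^2 + k + 2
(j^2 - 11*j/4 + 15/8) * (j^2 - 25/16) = j^4 - 11*j^3/4 + 5*j^2/16 + 275*j/64 - 375/128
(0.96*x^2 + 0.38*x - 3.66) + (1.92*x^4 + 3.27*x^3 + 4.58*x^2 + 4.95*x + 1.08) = 1.92*x^4 + 3.27*x^3 + 5.54*x^2 + 5.33*x - 2.58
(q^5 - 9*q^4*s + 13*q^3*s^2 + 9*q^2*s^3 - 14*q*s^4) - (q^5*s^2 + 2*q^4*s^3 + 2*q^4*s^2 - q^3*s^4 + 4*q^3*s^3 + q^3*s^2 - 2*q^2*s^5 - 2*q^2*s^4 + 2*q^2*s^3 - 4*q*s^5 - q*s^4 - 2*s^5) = -q^5*s^2 + q^5 - 2*q^4*s^3 - 2*q^4*s^2 - 9*q^4*s + q^3*s^4 - 4*q^3*s^3 + 12*q^3*s^2 + 2*q^2*s^5 + 2*q^2*s^4 + 7*q^2*s^3 + 4*q*s^5 - 13*q*s^4 + 2*s^5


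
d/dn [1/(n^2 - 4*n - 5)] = 2*(2 - n)/(-n^2 + 4*n + 5)^2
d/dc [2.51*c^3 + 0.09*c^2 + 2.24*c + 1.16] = 7.53*c^2 + 0.18*c + 2.24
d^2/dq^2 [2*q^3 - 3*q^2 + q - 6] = 12*q - 6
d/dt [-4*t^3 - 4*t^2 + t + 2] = -12*t^2 - 8*t + 1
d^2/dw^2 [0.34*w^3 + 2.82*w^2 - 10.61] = 2.04*w + 5.64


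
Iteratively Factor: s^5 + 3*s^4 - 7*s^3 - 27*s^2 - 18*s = (s + 1)*(s^4 + 2*s^3 - 9*s^2 - 18*s) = (s - 3)*(s + 1)*(s^3 + 5*s^2 + 6*s) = (s - 3)*(s + 1)*(s + 3)*(s^2 + 2*s) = (s - 3)*(s + 1)*(s + 2)*(s + 3)*(s)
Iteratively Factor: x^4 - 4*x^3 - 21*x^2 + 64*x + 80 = (x + 1)*(x^3 - 5*x^2 - 16*x + 80) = (x - 4)*(x + 1)*(x^2 - x - 20) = (x - 4)*(x + 1)*(x + 4)*(x - 5)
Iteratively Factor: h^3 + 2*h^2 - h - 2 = (h + 2)*(h^2 - 1) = (h - 1)*(h + 2)*(h + 1)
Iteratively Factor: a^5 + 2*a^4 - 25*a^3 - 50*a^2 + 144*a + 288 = (a + 4)*(a^4 - 2*a^3 - 17*a^2 + 18*a + 72) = (a + 2)*(a + 4)*(a^3 - 4*a^2 - 9*a + 36) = (a - 3)*(a + 2)*(a + 4)*(a^2 - a - 12) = (a - 4)*(a - 3)*(a + 2)*(a + 4)*(a + 3)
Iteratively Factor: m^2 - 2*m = (m - 2)*(m)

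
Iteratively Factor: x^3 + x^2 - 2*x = (x)*(x^2 + x - 2) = x*(x + 2)*(x - 1)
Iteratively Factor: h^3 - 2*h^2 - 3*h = (h - 3)*(h^2 + h) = h*(h - 3)*(h + 1)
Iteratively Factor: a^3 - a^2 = (a)*(a^2 - a) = a^2*(a - 1)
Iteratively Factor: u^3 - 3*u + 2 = (u + 2)*(u^2 - 2*u + 1) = (u - 1)*(u + 2)*(u - 1)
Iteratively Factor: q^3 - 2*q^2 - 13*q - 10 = (q + 2)*(q^2 - 4*q - 5) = (q - 5)*(q + 2)*(q + 1)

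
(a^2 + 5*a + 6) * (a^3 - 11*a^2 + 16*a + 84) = a^5 - 6*a^4 - 33*a^3 + 98*a^2 + 516*a + 504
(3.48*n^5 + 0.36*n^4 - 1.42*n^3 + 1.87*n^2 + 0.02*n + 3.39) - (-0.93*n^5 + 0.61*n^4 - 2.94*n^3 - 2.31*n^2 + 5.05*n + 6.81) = 4.41*n^5 - 0.25*n^4 + 1.52*n^3 + 4.18*n^2 - 5.03*n - 3.42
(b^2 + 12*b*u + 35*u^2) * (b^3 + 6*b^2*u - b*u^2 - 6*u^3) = b^5 + 18*b^4*u + 106*b^3*u^2 + 192*b^2*u^3 - 107*b*u^4 - 210*u^5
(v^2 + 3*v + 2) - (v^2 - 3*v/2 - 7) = 9*v/2 + 9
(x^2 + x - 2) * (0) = 0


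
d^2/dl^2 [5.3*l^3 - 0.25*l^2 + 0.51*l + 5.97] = 31.8*l - 0.5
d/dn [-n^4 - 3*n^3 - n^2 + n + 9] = -4*n^3 - 9*n^2 - 2*n + 1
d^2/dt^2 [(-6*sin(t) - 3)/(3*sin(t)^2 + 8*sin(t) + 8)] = 6*(9*sin(t)^5 - 6*sin(t)^4 - 126*sin(t)^3 - 107*sin(t)^2 + 104*sin(t) + 88)/(3*sin(t)^2 + 8*sin(t) + 8)^3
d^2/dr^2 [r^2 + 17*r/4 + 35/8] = 2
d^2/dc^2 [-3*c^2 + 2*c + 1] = -6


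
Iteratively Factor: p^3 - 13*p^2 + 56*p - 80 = (p - 5)*(p^2 - 8*p + 16) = (p - 5)*(p - 4)*(p - 4)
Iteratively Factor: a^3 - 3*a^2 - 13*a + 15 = (a - 5)*(a^2 + 2*a - 3) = (a - 5)*(a - 1)*(a + 3)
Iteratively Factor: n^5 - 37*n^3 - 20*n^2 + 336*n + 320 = (n + 4)*(n^4 - 4*n^3 - 21*n^2 + 64*n + 80) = (n + 1)*(n + 4)*(n^3 - 5*n^2 - 16*n + 80) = (n - 4)*(n + 1)*(n + 4)*(n^2 - n - 20) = (n - 4)*(n + 1)*(n + 4)^2*(n - 5)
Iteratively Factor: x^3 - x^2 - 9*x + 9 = (x - 1)*(x^2 - 9) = (x - 3)*(x - 1)*(x + 3)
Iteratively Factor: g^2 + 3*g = (g)*(g + 3)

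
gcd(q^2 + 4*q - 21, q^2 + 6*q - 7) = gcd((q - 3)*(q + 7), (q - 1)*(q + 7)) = q + 7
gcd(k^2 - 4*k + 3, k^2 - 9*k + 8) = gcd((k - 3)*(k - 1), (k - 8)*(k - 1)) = k - 1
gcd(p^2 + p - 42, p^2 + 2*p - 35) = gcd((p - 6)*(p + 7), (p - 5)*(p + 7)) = p + 7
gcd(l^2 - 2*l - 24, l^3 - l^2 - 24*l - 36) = l - 6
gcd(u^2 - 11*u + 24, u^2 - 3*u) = u - 3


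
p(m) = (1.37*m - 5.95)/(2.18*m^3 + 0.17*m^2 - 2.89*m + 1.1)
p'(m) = (1.37*m - 5.95)*(-6.54*m^2 - 0.34*m + 2.89)/(2.18*m^3 + 0.17*m^2 - 2.89*m + 1.1)^2 + 1.37/(2.18*m^3 + 0.17*m^2 - 2.89*m + 1.1)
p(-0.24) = -3.54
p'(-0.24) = -4.41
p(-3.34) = 0.15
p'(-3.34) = 0.13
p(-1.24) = -9.70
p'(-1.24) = 84.70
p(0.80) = -374.54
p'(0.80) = 45408.51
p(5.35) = 0.00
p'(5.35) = 0.00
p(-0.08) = -4.55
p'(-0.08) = -8.80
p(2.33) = -0.12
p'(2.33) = 0.24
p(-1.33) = -67.20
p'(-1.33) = 4790.98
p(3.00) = -0.03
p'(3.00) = 0.06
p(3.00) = -0.03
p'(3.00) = 0.06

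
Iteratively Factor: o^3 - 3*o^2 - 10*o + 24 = (o + 3)*(o^2 - 6*o + 8) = (o - 4)*(o + 3)*(o - 2)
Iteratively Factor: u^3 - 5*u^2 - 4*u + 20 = (u - 5)*(u^2 - 4) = (u - 5)*(u - 2)*(u + 2)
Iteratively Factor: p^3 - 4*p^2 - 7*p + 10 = (p + 2)*(p^2 - 6*p + 5) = (p - 1)*(p + 2)*(p - 5)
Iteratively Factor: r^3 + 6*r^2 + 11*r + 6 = (r + 2)*(r^2 + 4*r + 3) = (r + 2)*(r + 3)*(r + 1)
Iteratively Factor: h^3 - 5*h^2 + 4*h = (h)*(h^2 - 5*h + 4) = h*(h - 4)*(h - 1)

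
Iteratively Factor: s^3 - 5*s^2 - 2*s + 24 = (s + 2)*(s^2 - 7*s + 12) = (s - 4)*(s + 2)*(s - 3)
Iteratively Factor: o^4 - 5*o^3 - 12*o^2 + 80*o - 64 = (o - 4)*(o^3 - o^2 - 16*o + 16) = (o - 4)*(o + 4)*(o^2 - 5*o + 4) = (o - 4)*(o - 1)*(o + 4)*(o - 4)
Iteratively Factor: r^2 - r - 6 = (r + 2)*(r - 3)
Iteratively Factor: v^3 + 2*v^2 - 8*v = (v)*(v^2 + 2*v - 8) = v*(v - 2)*(v + 4)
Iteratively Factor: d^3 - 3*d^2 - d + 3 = (d + 1)*(d^2 - 4*d + 3) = (d - 1)*(d + 1)*(d - 3)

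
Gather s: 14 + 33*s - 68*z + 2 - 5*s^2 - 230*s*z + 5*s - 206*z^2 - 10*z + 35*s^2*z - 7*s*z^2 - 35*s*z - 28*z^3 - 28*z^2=s^2*(35*z - 5) + s*(-7*z^2 - 265*z + 38) - 28*z^3 - 234*z^2 - 78*z + 16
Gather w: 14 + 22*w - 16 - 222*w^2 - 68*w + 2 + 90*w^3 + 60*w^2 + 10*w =90*w^3 - 162*w^2 - 36*w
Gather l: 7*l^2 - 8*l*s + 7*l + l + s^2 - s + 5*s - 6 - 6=7*l^2 + l*(8 - 8*s) + s^2 + 4*s - 12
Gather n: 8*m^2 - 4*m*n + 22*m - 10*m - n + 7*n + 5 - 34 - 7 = 8*m^2 + 12*m + n*(6 - 4*m) - 36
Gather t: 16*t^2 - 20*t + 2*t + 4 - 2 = 16*t^2 - 18*t + 2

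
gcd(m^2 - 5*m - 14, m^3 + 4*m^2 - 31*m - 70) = m + 2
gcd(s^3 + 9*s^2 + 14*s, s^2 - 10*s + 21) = 1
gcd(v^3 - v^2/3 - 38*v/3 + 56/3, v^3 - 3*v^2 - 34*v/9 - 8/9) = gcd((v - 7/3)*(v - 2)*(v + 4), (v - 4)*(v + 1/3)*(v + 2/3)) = 1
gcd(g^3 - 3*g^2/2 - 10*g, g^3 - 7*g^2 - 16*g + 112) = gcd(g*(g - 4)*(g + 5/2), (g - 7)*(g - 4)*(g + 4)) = g - 4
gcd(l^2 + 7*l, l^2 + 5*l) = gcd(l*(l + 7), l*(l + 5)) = l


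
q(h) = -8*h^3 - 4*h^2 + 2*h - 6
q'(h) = -24*h^2 - 8*h + 2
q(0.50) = -7.00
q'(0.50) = -8.00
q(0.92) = -13.78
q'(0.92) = -25.67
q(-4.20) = 507.74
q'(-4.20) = -387.76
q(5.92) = -1794.14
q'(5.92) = -886.47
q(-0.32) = -6.79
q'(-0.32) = 2.10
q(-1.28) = 1.66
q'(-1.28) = -27.08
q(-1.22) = 0.13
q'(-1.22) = -23.96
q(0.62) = -8.20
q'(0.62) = -12.19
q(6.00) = -1866.00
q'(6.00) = -910.00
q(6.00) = -1866.00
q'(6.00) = -910.00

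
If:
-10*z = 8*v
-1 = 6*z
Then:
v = 5/24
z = -1/6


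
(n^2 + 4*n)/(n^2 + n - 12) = n/(n - 3)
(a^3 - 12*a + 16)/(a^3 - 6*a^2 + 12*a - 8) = (a + 4)/(a - 2)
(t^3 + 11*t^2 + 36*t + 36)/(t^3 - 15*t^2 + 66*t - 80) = (t^3 + 11*t^2 + 36*t + 36)/(t^3 - 15*t^2 + 66*t - 80)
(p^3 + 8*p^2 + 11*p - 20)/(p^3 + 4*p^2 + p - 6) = (p^2 + 9*p + 20)/(p^2 + 5*p + 6)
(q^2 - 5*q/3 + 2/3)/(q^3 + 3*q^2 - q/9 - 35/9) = 3*(3*q - 2)/(9*q^2 + 36*q + 35)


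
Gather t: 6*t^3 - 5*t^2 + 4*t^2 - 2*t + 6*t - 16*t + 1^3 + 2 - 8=6*t^3 - t^2 - 12*t - 5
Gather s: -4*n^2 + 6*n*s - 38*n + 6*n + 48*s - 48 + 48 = -4*n^2 - 32*n + s*(6*n + 48)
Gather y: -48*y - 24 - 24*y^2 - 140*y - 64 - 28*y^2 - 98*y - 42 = -52*y^2 - 286*y - 130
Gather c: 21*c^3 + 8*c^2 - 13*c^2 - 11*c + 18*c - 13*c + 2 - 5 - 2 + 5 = 21*c^3 - 5*c^2 - 6*c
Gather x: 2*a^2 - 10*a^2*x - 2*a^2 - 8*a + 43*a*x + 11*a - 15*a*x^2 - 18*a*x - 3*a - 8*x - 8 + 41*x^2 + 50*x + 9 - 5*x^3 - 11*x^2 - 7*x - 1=-5*x^3 + x^2*(30 - 15*a) + x*(-10*a^2 + 25*a + 35)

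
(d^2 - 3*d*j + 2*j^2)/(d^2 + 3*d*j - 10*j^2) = (d - j)/(d + 5*j)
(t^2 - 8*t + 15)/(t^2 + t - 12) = (t - 5)/(t + 4)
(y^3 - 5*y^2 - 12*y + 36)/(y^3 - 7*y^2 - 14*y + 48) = (y - 6)/(y - 8)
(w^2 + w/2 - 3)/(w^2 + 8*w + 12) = (w - 3/2)/(w + 6)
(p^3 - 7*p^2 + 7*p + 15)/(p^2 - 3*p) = p - 4 - 5/p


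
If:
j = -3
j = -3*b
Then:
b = 1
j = -3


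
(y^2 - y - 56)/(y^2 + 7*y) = (y - 8)/y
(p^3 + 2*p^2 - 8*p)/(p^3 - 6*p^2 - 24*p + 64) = p/(p - 8)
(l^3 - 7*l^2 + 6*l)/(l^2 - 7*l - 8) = l*(-l^2 + 7*l - 6)/(-l^2 + 7*l + 8)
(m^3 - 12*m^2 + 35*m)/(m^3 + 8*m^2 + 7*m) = (m^2 - 12*m + 35)/(m^2 + 8*m + 7)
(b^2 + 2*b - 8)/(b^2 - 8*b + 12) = (b + 4)/(b - 6)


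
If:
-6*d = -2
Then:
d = 1/3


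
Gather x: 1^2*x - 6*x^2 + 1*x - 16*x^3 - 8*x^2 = -16*x^3 - 14*x^2 + 2*x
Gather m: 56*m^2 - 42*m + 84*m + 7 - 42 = 56*m^2 + 42*m - 35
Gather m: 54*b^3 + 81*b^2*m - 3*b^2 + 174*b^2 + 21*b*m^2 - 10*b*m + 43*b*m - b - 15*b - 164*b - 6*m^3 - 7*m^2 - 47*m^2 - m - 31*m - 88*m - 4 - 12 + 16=54*b^3 + 171*b^2 - 180*b - 6*m^3 + m^2*(21*b - 54) + m*(81*b^2 + 33*b - 120)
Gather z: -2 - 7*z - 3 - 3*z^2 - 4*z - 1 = -3*z^2 - 11*z - 6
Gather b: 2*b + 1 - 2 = 2*b - 1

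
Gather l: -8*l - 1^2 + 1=-8*l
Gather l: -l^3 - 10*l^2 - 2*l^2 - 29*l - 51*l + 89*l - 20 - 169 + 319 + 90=-l^3 - 12*l^2 + 9*l + 220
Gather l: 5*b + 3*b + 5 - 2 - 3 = 8*b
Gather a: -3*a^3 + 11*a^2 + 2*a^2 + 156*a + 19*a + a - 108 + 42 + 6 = -3*a^3 + 13*a^2 + 176*a - 60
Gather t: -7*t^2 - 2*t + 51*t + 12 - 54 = -7*t^2 + 49*t - 42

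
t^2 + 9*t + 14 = (t + 2)*(t + 7)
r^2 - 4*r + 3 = (r - 3)*(r - 1)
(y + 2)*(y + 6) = y^2 + 8*y + 12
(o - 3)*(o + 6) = o^2 + 3*o - 18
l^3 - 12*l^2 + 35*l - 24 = (l - 8)*(l - 3)*(l - 1)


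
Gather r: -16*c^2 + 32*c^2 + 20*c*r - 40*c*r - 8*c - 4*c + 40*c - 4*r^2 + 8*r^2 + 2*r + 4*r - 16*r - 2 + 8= 16*c^2 + 28*c + 4*r^2 + r*(-20*c - 10) + 6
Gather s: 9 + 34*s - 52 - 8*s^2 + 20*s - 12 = -8*s^2 + 54*s - 55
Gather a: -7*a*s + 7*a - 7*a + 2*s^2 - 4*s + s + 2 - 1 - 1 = -7*a*s + 2*s^2 - 3*s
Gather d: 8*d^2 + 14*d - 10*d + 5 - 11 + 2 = 8*d^2 + 4*d - 4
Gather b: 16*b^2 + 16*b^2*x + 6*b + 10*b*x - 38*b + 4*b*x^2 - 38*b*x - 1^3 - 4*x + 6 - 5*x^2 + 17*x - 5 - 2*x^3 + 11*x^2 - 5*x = b^2*(16*x + 16) + b*(4*x^2 - 28*x - 32) - 2*x^3 + 6*x^2 + 8*x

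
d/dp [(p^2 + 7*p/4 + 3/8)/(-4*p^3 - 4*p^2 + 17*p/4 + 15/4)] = (128*p^4 + 448*p^3 + 504*p^2 + 336*p + 159)/(2*(256*p^6 + 512*p^5 - 288*p^4 - 1024*p^3 - 191*p^2 + 510*p + 225))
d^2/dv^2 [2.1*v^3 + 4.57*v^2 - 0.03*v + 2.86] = 12.6*v + 9.14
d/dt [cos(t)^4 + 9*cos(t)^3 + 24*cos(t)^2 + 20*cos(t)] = -(4*cos(t)^3 + 27*cos(t)^2 + 48*cos(t) + 20)*sin(t)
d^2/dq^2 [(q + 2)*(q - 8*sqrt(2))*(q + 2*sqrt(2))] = 6*q - 12*sqrt(2) + 4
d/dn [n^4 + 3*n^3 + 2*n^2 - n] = 4*n^3 + 9*n^2 + 4*n - 1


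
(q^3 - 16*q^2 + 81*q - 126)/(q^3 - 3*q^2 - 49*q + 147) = (q - 6)/(q + 7)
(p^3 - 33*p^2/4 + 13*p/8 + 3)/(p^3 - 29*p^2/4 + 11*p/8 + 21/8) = (p - 8)/(p - 7)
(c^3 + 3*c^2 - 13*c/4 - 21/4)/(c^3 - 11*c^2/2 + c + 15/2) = (c + 7/2)/(c - 5)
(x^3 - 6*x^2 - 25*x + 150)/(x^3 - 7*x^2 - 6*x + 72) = (x^2 - 25)/(x^2 - x - 12)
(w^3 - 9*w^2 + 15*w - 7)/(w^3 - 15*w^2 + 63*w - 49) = (w - 1)/(w - 7)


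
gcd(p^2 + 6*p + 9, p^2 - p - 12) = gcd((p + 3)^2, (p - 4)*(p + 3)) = p + 3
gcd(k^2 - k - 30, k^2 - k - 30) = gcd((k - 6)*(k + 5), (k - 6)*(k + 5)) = k^2 - k - 30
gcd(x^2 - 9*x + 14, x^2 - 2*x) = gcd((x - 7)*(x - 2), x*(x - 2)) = x - 2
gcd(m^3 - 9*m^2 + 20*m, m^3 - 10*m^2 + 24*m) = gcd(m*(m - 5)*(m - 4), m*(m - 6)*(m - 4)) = m^2 - 4*m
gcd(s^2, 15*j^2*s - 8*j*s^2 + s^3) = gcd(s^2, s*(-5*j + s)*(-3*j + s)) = s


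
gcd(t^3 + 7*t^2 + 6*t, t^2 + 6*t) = t^2 + 6*t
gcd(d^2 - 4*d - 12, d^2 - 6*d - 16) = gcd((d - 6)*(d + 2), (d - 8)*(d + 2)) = d + 2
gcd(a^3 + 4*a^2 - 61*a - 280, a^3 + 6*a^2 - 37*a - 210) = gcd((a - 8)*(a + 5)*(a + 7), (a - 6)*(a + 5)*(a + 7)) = a^2 + 12*a + 35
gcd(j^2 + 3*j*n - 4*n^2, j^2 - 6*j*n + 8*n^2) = 1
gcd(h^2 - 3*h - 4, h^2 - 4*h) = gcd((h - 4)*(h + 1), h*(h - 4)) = h - 4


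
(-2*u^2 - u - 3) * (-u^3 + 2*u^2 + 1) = 2*u^5 - 3*u^4 + u^3 - 8*u^2 - u - 3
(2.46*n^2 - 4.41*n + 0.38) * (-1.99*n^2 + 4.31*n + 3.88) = -4.8954*n^4 + 19.3785*n^3 - 10.2185*n^2 - 15.473*n + 1.4744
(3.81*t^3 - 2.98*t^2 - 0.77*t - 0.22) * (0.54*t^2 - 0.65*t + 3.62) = 2.0574*t^5 - 4.0857*t^4 + 15.3134*t^3 - 10.4059*t^2 - 2.6444*t - 0.7964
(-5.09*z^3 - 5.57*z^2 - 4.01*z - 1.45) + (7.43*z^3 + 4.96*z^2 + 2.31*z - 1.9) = 2.34*z^3 - 0.61*z^2 - 1.7*z - 3.35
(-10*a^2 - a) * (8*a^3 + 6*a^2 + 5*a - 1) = -80*a^5 - 68*a^4 - 56*a^3 + 5*a^2 + a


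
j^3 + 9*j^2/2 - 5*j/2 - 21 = (j - 2)*(j + 3)*(j + 7/2)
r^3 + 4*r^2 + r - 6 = (r - 1)*(r + 2)*(r + 3)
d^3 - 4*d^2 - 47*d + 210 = (d - 6)*(d - 5)*(d + 7)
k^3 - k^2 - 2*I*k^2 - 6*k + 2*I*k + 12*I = (k - 3)*(k + 2)*(k - 2*I)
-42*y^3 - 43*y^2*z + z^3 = (-7*y + z)*(y + z)*(6*y + z)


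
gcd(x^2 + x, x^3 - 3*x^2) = x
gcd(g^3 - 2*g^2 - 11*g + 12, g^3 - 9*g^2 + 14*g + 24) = g - 4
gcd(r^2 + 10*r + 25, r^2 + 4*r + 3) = 1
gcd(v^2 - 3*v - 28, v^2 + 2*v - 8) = v + 4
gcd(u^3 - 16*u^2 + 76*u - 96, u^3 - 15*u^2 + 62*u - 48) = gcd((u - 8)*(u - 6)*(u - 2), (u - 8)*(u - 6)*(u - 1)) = u^2 - 14*u + 48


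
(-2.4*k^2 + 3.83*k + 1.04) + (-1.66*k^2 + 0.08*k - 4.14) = -4.06*k^2 + 3.91*k - 3.1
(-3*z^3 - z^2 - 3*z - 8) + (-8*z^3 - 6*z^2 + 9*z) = -11*z^3 - 7*z^2 + 6*z - 8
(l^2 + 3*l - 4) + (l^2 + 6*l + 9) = 2*l^2 + 9*l + 5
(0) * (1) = 0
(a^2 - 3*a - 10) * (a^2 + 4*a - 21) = a^4 + a^3 - 43*a^2 + 23*a + 210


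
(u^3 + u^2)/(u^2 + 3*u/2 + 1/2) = 2*u^2/(2*u + 1)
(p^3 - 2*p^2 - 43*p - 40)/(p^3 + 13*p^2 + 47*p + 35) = (p - 8)/(p + 7)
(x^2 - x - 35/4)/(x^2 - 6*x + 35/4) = (2*x + 5)/(2*x - 5)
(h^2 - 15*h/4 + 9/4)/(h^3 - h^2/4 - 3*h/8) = 2*(h - 3)/(h*(2*h + 1))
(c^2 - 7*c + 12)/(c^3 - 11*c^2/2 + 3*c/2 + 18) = 2/(2*c + 3)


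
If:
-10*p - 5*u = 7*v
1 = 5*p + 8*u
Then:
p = -56*v/55 - 1/11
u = 7*v/11 + 2/11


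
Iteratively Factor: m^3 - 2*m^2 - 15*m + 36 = (m - 3)*(m^2 + m - 12) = (m - 3)*(m + 4)*(m - 3)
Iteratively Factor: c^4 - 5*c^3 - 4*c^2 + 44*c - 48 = (c + 3)*(c^3 - 8*c^2 + 20*c - 16) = (c - 4)*(c + 3)*(c^2 - 4*c + 4) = (c - 4)*(c - 2)*(c + 3)*(c - 2)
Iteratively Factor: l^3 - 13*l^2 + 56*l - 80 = (l - 4)*(l^2 - 9*l + 20) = (l - 5)*(l - 4)*(l - 4)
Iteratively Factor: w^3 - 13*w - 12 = (w + 1)*(w^2 - w - 12) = (w + 1)*(w + 3)*(w - 4)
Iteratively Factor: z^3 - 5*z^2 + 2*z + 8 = (z - 2)*(z^2 - 3*z - 4) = (z - 2)*(z + 1)*(z - 4)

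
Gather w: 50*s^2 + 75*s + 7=50*s^2 + 75*s + 7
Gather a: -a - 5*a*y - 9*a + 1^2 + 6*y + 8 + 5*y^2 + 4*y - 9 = a*(-5*y - 10) + 5*y^2 + 10*y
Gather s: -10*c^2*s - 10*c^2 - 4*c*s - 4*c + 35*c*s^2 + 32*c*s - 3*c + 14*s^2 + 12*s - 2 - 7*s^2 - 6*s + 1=-10*c^2 - 7*c + s^2*(35*c + 7) + s*(-10*c^2 + 28*c + 6) - 1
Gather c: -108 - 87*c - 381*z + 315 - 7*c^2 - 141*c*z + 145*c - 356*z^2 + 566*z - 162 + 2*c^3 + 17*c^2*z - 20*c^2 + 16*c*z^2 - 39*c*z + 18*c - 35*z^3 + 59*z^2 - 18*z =2*c^3 + c^2*(17*z - 27) + c*(16*z^2 - 180*z + 76) - 35*z^3 - 297*z^2 + 167*z + 45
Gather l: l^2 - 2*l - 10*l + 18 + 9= l^2 - 12*l + 27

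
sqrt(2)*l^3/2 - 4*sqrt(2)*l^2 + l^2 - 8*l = l*(l - 8)*(sqrt(2)*l/2 + 1)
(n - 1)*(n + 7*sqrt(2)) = n^2 - n + 7*sqrt(2)*n - 7*sqrt(2)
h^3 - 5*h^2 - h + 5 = (h - 5)*(h - 1)*(h + 1)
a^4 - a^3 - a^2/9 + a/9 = a*(a - 1)*(a - 1/3)*(a + 1/3)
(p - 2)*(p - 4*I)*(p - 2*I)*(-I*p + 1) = -I*p^4 - 5*p^3 + 2*I*p^3 + 10*p^2 + 2*I*p^2 - 8*p - 4*I*p + 16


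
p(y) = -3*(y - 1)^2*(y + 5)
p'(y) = -3*(y - 1)^2 - 3*(y + 5)*(2*y - 2) = 9*(-y - 3)*(y - 1)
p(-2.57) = -92.91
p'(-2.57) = 13.82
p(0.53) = -3.66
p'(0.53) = 14.93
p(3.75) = -198.52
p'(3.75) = -167.06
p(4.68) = -393.27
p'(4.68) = -254.36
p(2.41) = -44.20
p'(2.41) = -68.65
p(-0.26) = -22.58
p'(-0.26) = 31.07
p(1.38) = -2.76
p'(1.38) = -14.98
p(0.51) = -3.97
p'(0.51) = 15.48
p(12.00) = -6171.00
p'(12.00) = -1485.00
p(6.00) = -825.00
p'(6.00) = -405.00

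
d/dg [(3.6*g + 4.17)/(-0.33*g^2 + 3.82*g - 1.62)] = (1.188*g^2 + 2.7522*g - 21.7614)/(0.1089*g^4 - 2.5212*g^3 + 15.6616*g^2 - 12.3768*g + 2.6244)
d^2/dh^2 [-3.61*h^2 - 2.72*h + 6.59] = -7.22000000000000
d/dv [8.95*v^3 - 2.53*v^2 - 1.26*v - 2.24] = 26.85*v^2 - 5.06*v - 1.26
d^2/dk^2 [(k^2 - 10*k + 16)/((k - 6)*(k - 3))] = 2*(-k^3 - 6*k^2 + 108*k - 288)/(k^6 - 27*k^5 + 297*k^4 - 1701*k^3 + 5346*k^2 - 8748*k + 5832)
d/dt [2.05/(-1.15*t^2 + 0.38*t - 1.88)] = (4.715*t - 0.779)/(1.15*t^2 - 0.38*t + 1.88)^2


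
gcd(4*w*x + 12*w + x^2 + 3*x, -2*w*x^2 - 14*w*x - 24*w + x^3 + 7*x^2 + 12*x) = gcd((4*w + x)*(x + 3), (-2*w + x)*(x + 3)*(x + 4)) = x + 3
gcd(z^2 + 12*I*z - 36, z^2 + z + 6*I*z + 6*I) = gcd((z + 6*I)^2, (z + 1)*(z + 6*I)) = z + 6*I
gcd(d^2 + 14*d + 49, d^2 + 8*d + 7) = d + 7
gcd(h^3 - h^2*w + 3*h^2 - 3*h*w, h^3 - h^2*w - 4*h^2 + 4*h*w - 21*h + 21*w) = -h^2 + h*w - 3*h + 3*w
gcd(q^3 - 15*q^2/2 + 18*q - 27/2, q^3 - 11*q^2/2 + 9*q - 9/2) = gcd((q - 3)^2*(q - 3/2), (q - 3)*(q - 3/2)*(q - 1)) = q^2 - 9*q/2 + 9/2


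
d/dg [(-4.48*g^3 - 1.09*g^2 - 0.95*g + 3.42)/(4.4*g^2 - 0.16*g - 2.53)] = (-19.712*g^4 + 1.4336*g^3 + 38.3576*g^2 - 24.5806*g + 2.9507)/(19.36*g^4 - 1.408*g^3 - 22.2384*g^2 + 0.8096*g + 6.4009)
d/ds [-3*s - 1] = -3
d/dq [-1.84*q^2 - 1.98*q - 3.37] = -3.68*q - 1.98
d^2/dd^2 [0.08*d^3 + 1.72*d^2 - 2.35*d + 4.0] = 0.48*d + 3.44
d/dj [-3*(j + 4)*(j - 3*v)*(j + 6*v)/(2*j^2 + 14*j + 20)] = 3*((j + 4)*(j - 3*v)*(j + 6*v)*(2*j + 7) - (j^2 + 7*j + 10)*((j + 4)*(j - 3*v) + (j + 4)*(j + 6*v) + (j - 3*v)*(j + 6*v)))/(2*(j^2 + 7*j + 10)^2)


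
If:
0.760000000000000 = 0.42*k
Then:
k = 1.81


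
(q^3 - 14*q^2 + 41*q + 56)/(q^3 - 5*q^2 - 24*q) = (q^2 - 6*q - 7)/(q*(q + 3))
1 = 1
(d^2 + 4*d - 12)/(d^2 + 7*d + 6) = (d - 2)/(d + 1)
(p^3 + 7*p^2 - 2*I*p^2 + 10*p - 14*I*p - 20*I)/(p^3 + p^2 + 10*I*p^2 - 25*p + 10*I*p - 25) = (p^3 + p^2*(7 - 2*I) + p*(10 - 14*I) - 20*I)/(p^3 + p^2*(1 + 10*I) + p*(-25 + 10*I) - 25)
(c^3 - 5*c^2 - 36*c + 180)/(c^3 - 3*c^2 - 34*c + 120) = (c - 6)/(c - 4)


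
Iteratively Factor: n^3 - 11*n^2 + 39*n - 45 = (n - 3)*(n^2 - 8*n + 15) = (n - 3)^2*(n - 5)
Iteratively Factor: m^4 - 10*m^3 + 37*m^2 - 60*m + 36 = (m - 2)*(m^3 - 8*m^2 + 21*m - 18) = (m - 3)*(m - 2)*(m^2 - 5*m + 6) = (m - 3)*(m - 2)^2*(m - 3)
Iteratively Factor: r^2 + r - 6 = (r - 2)*(r + 3)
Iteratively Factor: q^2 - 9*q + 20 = (q - 5)*(q - 4)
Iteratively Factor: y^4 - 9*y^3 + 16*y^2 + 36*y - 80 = (y - 2)*(y^3 - 7*y^2 + 2*y + 40) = (y - 5)*(y - 2)*(y^2 - 2*y - 8) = (y - 5)*(y - 2)*(y + 2)*(y - 4)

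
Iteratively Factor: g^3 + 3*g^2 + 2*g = (g)*(g^2 + 3*g + 2) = g*(g + 1)*(g + 2)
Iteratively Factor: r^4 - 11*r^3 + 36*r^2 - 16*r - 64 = (r - 4)*(r^3 - 7*r^2 + 8*r + 16) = (r - 4)^2*(r^2 - 3*r - 4) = (r - 4)^3*(r + 1)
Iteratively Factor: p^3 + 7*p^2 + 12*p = (p + 4)*(p^2 + 3*p) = p*(p + 4)*(p + 3)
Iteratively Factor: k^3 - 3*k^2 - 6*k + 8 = (k - 4)*(k^2 + k - 2) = (k - 4)*(k + 2)*(k - 1)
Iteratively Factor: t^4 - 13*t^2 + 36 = (t + 3)*(t^3 - 3*t^2 - 4*t + 12) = (t + 2)*(t + 3)*(t^2 - 5*t + 6) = (t - 2)*(t + 2)*(t + 3)*(t - 3)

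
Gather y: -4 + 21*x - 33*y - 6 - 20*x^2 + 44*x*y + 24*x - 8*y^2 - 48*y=-20*x^2 + 45*x - 8*y^2 + y*(44*x - 81) - 10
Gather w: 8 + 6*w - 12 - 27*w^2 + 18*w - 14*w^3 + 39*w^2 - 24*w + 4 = -14*w^3 + 12*w^2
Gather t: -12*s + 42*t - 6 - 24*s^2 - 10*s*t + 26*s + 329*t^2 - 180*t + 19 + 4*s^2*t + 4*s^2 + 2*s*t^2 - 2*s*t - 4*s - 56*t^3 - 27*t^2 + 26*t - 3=-20*s^2 + 10*s - 56*t^3 + t^2*(2*s + 302) + t*(4*s^2 - 12*s - 112) + 10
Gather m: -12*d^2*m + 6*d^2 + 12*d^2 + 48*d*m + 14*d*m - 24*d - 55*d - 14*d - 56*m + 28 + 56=18*d^2 - 93*d + m*(-12*d^2 + 62*d - 56) + 84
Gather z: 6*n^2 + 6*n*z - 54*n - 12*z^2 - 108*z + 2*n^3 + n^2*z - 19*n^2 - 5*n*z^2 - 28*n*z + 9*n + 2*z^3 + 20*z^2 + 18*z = 2*n^3 - 13*n^2 - 45*n + 2*z^3 + z^2*(8 - 5*n) + z*(n^2 - 22*n - 90)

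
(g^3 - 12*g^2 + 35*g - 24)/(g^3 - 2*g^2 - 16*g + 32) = (g^3 - 12*g^2 + 35*g - 24)/(g^3 - 2*g^2 - 16*g + 32)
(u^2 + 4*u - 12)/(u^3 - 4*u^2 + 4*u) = (u + 6)/(u*(u - 2))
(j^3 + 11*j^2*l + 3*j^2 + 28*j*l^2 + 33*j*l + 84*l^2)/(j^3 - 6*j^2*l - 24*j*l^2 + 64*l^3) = (j^2 + 7*j*l + 3*j + 21*l)/(j^2 - 10*j*l + 16*l^2)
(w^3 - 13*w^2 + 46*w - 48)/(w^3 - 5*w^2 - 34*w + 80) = (w - 3)/(w + 5)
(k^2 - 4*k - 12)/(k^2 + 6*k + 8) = (k - 6)/(k + 4)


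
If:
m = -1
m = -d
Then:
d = 1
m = -1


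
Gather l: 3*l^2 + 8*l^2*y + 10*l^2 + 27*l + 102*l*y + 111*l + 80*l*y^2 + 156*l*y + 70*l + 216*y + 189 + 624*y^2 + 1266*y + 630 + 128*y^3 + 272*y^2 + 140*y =l^2*(8*y + 13) + l*(80*y^2 + 258*y + 208) + 128*y^3 + 896*y^2 + 1622*y + 819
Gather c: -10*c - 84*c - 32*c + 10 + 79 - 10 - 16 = 63 - 126*c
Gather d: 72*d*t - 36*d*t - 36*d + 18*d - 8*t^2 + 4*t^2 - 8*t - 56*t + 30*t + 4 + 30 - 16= d*(36*t - 18) - 4*t^2 - 34*t + 18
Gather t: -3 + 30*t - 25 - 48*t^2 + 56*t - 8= -48*t^2 + 86*t - 36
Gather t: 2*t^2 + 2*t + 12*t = 2*t^2 + 14*t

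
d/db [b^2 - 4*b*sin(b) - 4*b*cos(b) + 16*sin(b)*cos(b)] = -4*sqrt(2)*b*cos(b + pi/4) + 2*b - 4*sqrt(2)*sin(b + pi/4) + 16*cos(2*b)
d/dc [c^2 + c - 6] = 2*c + 1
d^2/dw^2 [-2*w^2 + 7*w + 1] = -4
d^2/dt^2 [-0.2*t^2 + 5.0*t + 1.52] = -0.400000000000000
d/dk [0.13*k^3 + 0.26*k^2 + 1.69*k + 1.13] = 0.39*k^2 + 0.52*k + 1.69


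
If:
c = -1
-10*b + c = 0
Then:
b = -1/10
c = -1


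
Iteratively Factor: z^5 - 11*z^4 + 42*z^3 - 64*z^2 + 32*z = (z - 4)*(z^4 - 7*z^3 + 14*z^2 - 8*z) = (z - 4)*(z - 1)*(z^3 - 6*z^2 + 8*z) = (z - 4)^2*(z - 1)*(z^2 - 2*z) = (z - 4)^2*(z - 2)*(z - 1)*(z)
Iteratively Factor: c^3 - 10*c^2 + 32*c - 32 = (c - 2)*(c^2 - 8*c + 16) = (c - 4)*(c - 2)*(c - 4)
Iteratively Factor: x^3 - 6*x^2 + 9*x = (x - 3)*(x^2 - 3*x) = x*(x - 3)*(x - 3)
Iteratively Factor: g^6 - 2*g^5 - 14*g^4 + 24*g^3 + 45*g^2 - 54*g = (g - 3)*(g^5 + g^4 - 11*g^3 - 9*g^2 + 18*g) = (g - 3)*(g - 1)*(g^4 + 2*g^3 - 9*g^2 - 18*g) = (g - 3)^2*(g - 1)*(g^3 + 5*g^2 + 6*g) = g*(g - 3)^2*(g - 1)*(g^2 + 5*g + 6) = g*(g - 3)^2*(g - 1)*(g + 2)*(g + 3)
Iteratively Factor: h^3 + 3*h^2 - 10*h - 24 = (h + 4)*(h^2 - h - 6) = (h - 3)*(h + 4)*(h + 2)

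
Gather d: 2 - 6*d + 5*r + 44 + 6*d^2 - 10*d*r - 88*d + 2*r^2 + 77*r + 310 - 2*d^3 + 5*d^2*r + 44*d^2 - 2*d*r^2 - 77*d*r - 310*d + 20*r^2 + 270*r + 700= -2*d^3 + d^2*(5*r + 50) + d*(-2*r^2 - 87*r - 404) + 22*r^2 + 352*r + 1056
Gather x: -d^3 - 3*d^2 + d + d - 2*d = -d^3 - 3*d^2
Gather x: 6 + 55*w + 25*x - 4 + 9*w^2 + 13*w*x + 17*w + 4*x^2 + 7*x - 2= 9*w^2 + 72*w + 4*x^2 + x*(13*w + 32)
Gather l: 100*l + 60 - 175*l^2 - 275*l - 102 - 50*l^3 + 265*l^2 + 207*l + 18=-50*l^3 + 90*l^2 + 32*l - 24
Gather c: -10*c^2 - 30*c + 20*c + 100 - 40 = -10*c^2 - 10*c + 60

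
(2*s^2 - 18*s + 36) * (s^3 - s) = 2*s^5 - 18*s^4 + 34*s^3 + 18*s^2 - 36*s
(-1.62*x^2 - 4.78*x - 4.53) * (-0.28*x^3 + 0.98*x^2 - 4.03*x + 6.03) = 0.4536*x^5 - 0.2492*x^4 + 3.1126*x^3 + 5.0554*x^2 - 10.5675*x - 27.3159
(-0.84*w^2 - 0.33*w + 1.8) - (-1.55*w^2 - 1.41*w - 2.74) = 0.71*w^2 + 1.08*w + 4.54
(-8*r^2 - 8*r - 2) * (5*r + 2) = -40*r^3 - 56*r^2 - 26*r - 4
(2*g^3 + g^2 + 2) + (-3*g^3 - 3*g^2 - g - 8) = -g^3 - 2*g^2 - g - 6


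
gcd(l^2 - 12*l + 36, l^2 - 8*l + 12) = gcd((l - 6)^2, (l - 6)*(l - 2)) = l - 6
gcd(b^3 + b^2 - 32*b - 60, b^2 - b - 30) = b^2 - b - 30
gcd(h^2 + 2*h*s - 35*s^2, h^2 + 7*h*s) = h + 7*s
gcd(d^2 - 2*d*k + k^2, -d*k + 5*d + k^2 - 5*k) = d - k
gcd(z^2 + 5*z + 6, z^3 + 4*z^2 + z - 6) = z^2 + 5*z + 6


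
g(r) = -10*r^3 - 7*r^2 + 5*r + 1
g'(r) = -30*r^2 - 14*r + 5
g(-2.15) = 57.28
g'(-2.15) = -103.58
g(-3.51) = 329.64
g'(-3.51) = -315.46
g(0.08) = 1.35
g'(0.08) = 3.69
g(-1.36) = 6.41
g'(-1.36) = -31.45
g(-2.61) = 118.06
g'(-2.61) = -162.82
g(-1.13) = 0.84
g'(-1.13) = -17.49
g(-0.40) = -1.48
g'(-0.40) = 5.80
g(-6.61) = 2550.15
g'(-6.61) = -1213.22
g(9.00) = -7811.00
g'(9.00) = -2551.00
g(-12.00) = 16213.00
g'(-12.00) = -4147.00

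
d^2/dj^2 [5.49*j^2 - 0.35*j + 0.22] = 10.9800000000000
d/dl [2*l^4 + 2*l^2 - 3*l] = 8*l^3 + 4*l - 3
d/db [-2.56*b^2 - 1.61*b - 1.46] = -5.12*b - 1.61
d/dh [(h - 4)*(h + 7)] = 2*h + 3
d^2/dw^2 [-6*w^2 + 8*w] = -12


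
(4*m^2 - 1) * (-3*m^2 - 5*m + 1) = -12*m^4 - 20*m^3 + 7*m^2 + 5*m - 1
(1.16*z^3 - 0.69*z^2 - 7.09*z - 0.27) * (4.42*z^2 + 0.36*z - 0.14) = 5.1272*z^5 - 2.6322*z^4 - 31.7486*z^3 - 3.6492*z^2 + 0.8954*z + 0.0378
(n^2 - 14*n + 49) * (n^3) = n^5 - 14*n^4 + 49*n^3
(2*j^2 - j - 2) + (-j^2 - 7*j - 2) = j^2 - 8*j - 4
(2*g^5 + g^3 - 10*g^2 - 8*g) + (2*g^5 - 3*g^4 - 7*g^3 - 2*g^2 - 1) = 4*g^5 - 3*g^4 - 6*g^3 - 12*g^2 - 8*g - 1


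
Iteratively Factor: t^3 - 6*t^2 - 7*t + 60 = (t + 3)*(t^2 - 9*t + 20) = (t - 5)*(t + 3)*(t - 4)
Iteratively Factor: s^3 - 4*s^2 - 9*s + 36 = (s - 4)*(s^2 - 9) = (s - 4)*(s + 3)*(s - 3)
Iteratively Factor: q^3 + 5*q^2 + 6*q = (q + 2)*(q^2 + 3*q) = q*(q + 2)*(q + 3)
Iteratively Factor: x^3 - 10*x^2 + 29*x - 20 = (x - 1)*(x^2 - 9*x + 20) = (x - 4)*(x - 1)*(x - 5)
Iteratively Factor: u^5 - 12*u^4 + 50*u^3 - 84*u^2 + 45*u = (u - 3)*(u^4 - 9*u^3 + 23*u^2 - 15*u) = (u - 3)^2*(u^3 - 6*u^2 + 5*u) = (u - 5)*(u - 3)^2*(u^2 - u) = u*(u - 5)*(u - 3)^2*(u - 1)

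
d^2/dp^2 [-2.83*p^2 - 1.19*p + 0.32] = -5.66000000000000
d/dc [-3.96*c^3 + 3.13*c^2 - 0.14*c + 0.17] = -11.88*c^2 + 6.26*c - 0.14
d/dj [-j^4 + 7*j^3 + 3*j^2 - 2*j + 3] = -4*j^3 + 21*j^2 + 6*j - 2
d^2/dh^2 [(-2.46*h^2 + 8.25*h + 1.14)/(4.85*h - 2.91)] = 244.840998/(114.084125*h^3 - 205.351425*h^2 + 123.210855*h - 24.642171)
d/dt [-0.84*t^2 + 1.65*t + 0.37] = 1.65 - 1.68*t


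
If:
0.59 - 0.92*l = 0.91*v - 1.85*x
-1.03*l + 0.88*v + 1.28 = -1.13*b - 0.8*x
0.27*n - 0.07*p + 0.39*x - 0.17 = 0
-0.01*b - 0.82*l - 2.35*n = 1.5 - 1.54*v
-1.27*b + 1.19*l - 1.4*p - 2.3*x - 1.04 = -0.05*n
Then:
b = 3.15492908439818*x - 3.73892152956027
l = 3.20580089157172*x - 1.23689564877602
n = 1.05355598513983 - 1.92371156564773*x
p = 1.63514451411077 - 1.84860175321266*x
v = 1.89883955700432 - 1.20806243983075*x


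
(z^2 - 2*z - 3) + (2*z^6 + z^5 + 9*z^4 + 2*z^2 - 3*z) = 2*z^6 + z^5 + 9*z^4 + 3*z^2 - 5*z - 3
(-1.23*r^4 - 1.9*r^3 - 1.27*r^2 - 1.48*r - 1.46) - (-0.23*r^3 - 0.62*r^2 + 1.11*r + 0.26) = -1.23*r^4 - 1.67*r^3 - 0.65*r^2 - 2.59*r - 1.72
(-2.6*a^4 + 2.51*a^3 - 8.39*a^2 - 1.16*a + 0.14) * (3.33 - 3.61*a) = 9.386*a^5 - 17.7191*a^4 + 38.6462*a^3 - 23.7511*a^2 - 4.3682*a + 0.4662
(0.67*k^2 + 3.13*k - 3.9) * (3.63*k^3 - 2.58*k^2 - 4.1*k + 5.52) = 2.4321*k^5 + 9.6333*k^4 - 24.9794*k^3 + 0.927400000000001*k^2 + 33.2676*k - 21.528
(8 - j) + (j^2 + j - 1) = j^2 + 7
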